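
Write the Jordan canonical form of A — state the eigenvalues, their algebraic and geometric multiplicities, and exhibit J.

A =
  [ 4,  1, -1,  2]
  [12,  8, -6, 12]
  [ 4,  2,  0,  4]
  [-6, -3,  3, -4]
J_2(2) ⊕ J_1(2) ⊕ J_1(2)

The characteristic polynomial is
  det(x·I − A) = x^4 - 8*x^3 + 24*x^2 - 32*x + 16 = (x - 2)^4

Eigenvalues and multiplicities (the geometric multiplicity of λ is n − rank(A − λI), which equals the number of Jordan blocks for λ):
  λ = 2: algebraic multiplicity = 4, geometric multiplicity = 3

Determining the block sizes for each eigenvalue:
  λ = 2: 3 blocks summing to 4 forces exactly one block of size 2 and the rest size 1 → block sizes [2, 1, 1]

Assembling the blocks gives a Jordan form
J =
  [2, 1, 0, 0]
  [0, 2, 0, 0]
  [0, 0, 2, 0]
  [0, 0, 0, 2]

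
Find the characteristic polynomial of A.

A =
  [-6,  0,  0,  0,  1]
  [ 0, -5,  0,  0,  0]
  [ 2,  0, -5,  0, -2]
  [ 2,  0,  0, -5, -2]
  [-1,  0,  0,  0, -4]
x^5 + 25*x^4 + 250*x^3 + 1250*x^2 + 3125*x + 3125

Expanding det(x·I − A) (e.g. by cofactor expansion or by noting that A is similar to its Jordan form J, which has the same characteristic polynomial as A) gives
  χ_A(x) = x^5 + 25*x^4 + 250*x^3 + 1250*x^2 + 3125*x + 3125
which factors as (x + 5)^5. The eigenvalues (with algebraic multiplicities) are λ = -5 with multiplicity 5.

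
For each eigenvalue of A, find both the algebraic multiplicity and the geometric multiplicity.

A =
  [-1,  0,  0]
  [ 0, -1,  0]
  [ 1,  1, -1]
λ = -1: alg = 3, geom = 2

Step 1 — factor the characteristic polynomial to read off the algebraic multiplicities:
  χ_A(x) = (x + 1)^3

Step 2 — compute geometric multiplicities via the rank-nullity identity g(λ) = n − rank(A − λI):
  rank(A − (-1)·I) = 1, so dim ker(A − (-1)·I) = n − 1 = 2

Summary:
  λ = -1: algebraic multiplicity = 3, geometric multiplicity = 2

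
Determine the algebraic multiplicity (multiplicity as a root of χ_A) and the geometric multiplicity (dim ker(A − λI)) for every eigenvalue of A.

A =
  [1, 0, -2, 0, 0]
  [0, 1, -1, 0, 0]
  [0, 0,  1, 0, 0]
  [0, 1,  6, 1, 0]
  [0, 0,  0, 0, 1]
λ = 1: alg = 5, geom = 3

Step 1 — factor the characteristic polynomial to read off the algebraic multiplicities:
  χ_A(x) = (x - 1)^5

Step 2 — compute geometric multiplicities via the rank-nullity identity g(λ) = n − rank(A − λI):
  rank(A − (1)·I) = 2, so dim ker(A − (1)·I) = n − 2 = 3

Summary:
  λ = 1: algebraic multiplicity = 5, geometric multiplicity = 3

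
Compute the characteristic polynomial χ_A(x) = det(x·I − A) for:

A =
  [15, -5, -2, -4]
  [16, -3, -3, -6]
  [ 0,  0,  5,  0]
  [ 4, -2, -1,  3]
x^4 - 20*x^3 + 150*x^2 - 500*x + 625

Expanding det(x·I − A) (e.g. by cofactor expansion or by noting that A is similar to its Jordan form J, which has the same characteristic polynomial as A) gives
  χ_A(x) = x^4 - 20*x^3 + 150*x^2 - 500*x + 625
which factors as (x - 5)^4. The eigenvalues (with algebraic multiplicities) are λ = 5 with multiplicity 4.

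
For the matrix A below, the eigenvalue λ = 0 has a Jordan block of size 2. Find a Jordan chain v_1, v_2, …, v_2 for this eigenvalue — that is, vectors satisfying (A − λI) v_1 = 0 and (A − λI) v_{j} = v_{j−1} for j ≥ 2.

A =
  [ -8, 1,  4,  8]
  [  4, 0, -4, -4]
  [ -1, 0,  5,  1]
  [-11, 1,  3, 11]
A Jordan chain for λ = 0 of length 2:
v_1 = (1, 0, 0, 1)ᵀ
v_2 = (0, 1, 0, 0)ᵀ

Let N = A − (0)·I. We want v_2 with N^2 v_2 = 0 but N^1 v_2 ≠ 0; then v_{j-1} := N · v_j for j = 2, …, 2.

Pick v_2 = (0, 1, 0, 0)ᵀ.
Then v_1 = N · v_2 = (1, 0, 0, 1)ᵀ.

Sanity check: (A − (0)·I) v_1 = (0, 0, 0, 0)ᵀ = 0. ✓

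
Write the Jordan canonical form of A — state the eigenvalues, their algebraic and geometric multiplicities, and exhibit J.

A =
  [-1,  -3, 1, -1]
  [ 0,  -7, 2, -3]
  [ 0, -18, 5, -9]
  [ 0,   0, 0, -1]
J_2(-1) ⊕ J_2(-1)

The characteristic polynomial is
  det(x·I − A) = x^4 + 4*x^3 + 6*x^2 + 4*x + 1 = (x + 1)^4

Eigenvalues and multiplicities (the geometric multiplicity of λ is n − rank(A − λI), which equals the number of Jordan blocks for λ):
  λ = -1: algebraic multiplicity = 4, geometric multiplicity = 2

Determining the block sizes for each eigenvalue:
  λ = -1: with am = 4 and gm = 2, the partition is not yet determined (e.g. several partitions of 4 into 2 parts exist). Let N = A − (-1)·I. Computing rank(N^1) = 2, rank(N^2) = 0; the number of blocks of size ≥ j is rank(N^{j−1}) − rank(N^j), giving [2, 2]. So we have 2 block(s) of size 2 → block sizes [2, 2]

Assembling the blocks gives a Jordan form
J =
  [-1,  1,  0,  0]
  [ 0, -1,  0,  0]
  [ 0,  0, -1,  1]
  [ 0,  0,  0, -1]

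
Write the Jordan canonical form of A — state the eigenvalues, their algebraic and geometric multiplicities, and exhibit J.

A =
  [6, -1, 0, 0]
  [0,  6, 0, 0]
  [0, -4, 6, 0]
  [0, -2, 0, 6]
J_2(6) ⊕ J_1(6) ⊕ J_1(6)

The characteristic polynomial is
  det(x·I − A) = x^4 - 24*x^3 + 216*x^2 - 864*x + 1296 = (x - 6)^4

Eigenvalues and multiplicities (the geometric multiplicity of λ is n − rank(A − λI), which equals the number of Jordan blocks for λ):
  λ = 6: algebraic multiplicity = 4, geometric multiplicity = 3

Determining the block sizes for each eigenvalue:
  λ = 6: 3 blocks summing to 4 forces exactly one block of size 2 and the rest size 1 → block sizes [2, 1, 1]

Assembling the blocks gives a Jordan form
J =
  [6, 1, 0, 0]
  [0, 6, 0, 0]
  [0, 0, 6, 0]
  [0, 0, 0, 6]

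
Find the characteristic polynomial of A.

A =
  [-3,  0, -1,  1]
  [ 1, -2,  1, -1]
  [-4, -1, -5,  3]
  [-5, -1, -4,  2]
x^4 + 8*x^3 + 24*x^2 + 32*x + 16

Expanding det(x·I − A) (e.g. by cofactor expansion or by noting that A is similar to its Jordan form J, which has the same characteristic polynomial as A) gives
  χ_A(x) = x^4 + 8*x^3 + 24*x^2 + 32*x + 16
which factors as (x + 2)^4. The eigenvalues (with algebraic multiplicities) are λ = -2 with multiplicity 4.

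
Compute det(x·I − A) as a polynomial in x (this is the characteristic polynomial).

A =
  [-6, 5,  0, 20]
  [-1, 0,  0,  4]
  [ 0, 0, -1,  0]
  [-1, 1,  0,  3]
x^4 + 4*x^3 + 6*x^2 + 4*x + 1

Expanding det(x·I − A) (e.g. by cofactor expansion or by noting that A is similar to its Jordan form J, which has the same characteristic polynomial as A) gives
  χ_A(x) = x^4 + 4*x^3 + 6*x^2 + 4*x + 1
which factors as (x + 1)^4. The eigenvalues (with algebraic multiplicities) are λ = -1 with multiplicity 4.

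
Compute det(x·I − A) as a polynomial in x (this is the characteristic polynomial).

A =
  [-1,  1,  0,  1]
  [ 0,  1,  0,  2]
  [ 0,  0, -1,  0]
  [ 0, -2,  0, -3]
x^4 + 4*x^3 + 6*x^2 + 4*x + 1

Expanding det(x·I − A) (e.g. by cofactor expansion or by noting that A is similar to its Jordan form J, which has the same characteristic polynomial as A) gives
  χ_A(x) = x^4 + 4*x^3 + 6*x^2 + 4*x + 1
which factors as (x + 1)^4. The eigenvalues (with algebraic multiplicities) are λ = -1 with multiplicity 4.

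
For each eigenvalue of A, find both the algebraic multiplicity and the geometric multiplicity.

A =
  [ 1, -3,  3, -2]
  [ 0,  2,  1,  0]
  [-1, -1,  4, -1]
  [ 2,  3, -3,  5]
λ = 3: alg = 4, geom = 2

Step 1 — factor the characteristic polynomial to read off the algebraic multiplicities:
  χ_A(x) = (x - 3)^4

Step 2 — compute geometric multiplicities via the rank-nullity identity g(λ) = n − rank(A − λI):
  rank(A − (3)·I) = 2, so dim ker(A − (3)·I) = n − 2 = 2

Summary:
  λ = 3: algebraic multiplicity = 4, geometric multiplicity = 2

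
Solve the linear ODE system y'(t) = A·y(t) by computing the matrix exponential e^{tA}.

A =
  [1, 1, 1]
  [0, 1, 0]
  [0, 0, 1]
e^{tA} =
  [exp(t), t*exp(t), t*exp(t)]
  [0, exp(t), 0]
  [0, 0, exp(t)]

Strategy: write A = P · J · P⁻¹ where J is a Jordan canonical form, so e^{tA} = P · e^{tJ} · P⁻¹, and e^{tJ} can be computed block-by-block.

A has Jordan form
J =
  [1, 1, 0]
  [0, 1, 0]
  [0, 0, 1]
(up to reordering of blocks).

Per-block formulas:
  For a 1×1 block at λ = 1: exp(t · [1]) = [e^(1t)].
  For a 2×2 Jordan block J_2(1): exp(t · J_2(1)) = e^(1t)·(I + t·N), where N is the 2×2 nilpotent shift.

After assembling e^{tJ} and conjugating by P, we get:

e^{tA} =
  [exp(t), t*exp(t), t*exp(t)]
  [0, exp(t), 0]
  [0, 0, exp(t)]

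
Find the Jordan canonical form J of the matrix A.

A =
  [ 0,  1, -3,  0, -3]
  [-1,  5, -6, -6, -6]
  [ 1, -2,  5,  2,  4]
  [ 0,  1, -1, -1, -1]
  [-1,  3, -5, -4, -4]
J_3(1) ⊕ J_1(1) ⊕ J_1(1)

The characteristic polynomial is
  det(x·I − A) = x^5 - 5*x^4 + 10*x^3 - 10*x^2 + 5*x - 1 = (x - 1)^5

Eigenvalues and multiplicities (the geometric multiplicity of λ is n − rank(A − λI), which equals the number of Jordan blocks for λ):
  λ = 1: algebraic multiplicity = 5, geometric multiplicity = 3

Determining the block sizes for each eigenvalue:
  λ = 1: with am = 5 and gm = 3, the partition is not yet determined (e.g. several partitions of 5 into 3 parts exist). Let N = A − (1)·I. Computing rank(N^1) = 2, rank(N^2) = 1, rank(N^3) = 0; the number of blocks of size ≥ j is rank(N^{j−1}) − rank(N^j), giving [3, 1, 1]. So we have 1 block(s) of size 3, 2 block(s) of size 1 → block sizes [3, 1, 1]

Assembling the blocks gives a Jordan form
J =
  [1, 1, 0, 0, 0]
  [0, 1, 1, 0, 0]
  [0, 0, 1, 0, 0]
  [0, 0, 0, 1, 0]
  [0, 0, 0, 0, 1]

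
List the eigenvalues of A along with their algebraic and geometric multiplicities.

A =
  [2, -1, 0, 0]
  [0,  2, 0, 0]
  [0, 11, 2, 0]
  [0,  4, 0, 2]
λ = 2: alg = 4, geom = 3

Step 1 — factor the characteristic polynomial to read off the algebraic multiplicities:
  χ_A(x) = (x - 2)^4

Step 2 — compute geometric multiplicities via the rank-nullity identity g(λ) = n − rank(A − λI):
  rank(A − (2)·I) = 1, so dim ker(A − (2)·I) = n − 1 = 3

Summary:
  λ = 2: algebraic multiplicity = 4, geometric multiplicity = 3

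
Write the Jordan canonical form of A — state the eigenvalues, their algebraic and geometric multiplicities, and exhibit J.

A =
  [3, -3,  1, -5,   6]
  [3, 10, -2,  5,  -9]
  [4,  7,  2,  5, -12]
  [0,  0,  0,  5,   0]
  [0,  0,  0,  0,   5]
J_3(5) ⊕ J_1(5) ⊕ J_1(5)

The characteristic polynomial is
  det(x·I − A) = x^5 - 25*x^4 + 250*x^3 - 1250*x^2 + 3125*x - 3125 = (x - 5)^5

Eigenvalues and multiplicities (the geometric multiplicity of λ is n − rank(A − λI), which equals the number of Jordan blocks for λ):
  λ = 5: algebraic multiplicity = 5, geometric multiplicity = 3

Determining the block sizes for each eigenvalue:
  λ = 5: with am = 5 and gm = 3, the partition is not yet determined (e.g. several partitions of 5 into 3 parts exist). Let N = A − (5)·I. Computing rank(N^1) = 2, rank(N^2) = 1, rank(N^3) = 0; the number of blocks of size ≥ j is rank(N^{j−1}) − rank(N^j), giving [3, 1, 1]. So we have 1 block(s) of size 3, 2 block(s) of size 1 → block sizes [3, 1, 1]

Assembling the blocks gives a Jordan form
J =
  [5, 1, 0, 0, 0]
  [0, 5, 1, 0, 0]
  [0, 0, 5, 0, 0]
  [0, 0, 0, 5, 0]
  [0, 0, 0, 0, 5]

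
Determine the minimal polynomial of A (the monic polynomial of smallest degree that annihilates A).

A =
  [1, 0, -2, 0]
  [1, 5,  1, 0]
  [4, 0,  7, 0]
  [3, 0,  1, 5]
x^3 - 13*x^2 + 55*x - 75

The characteristic polynomial is χ_A(x) = (x - 5)^3*(x - 3), so the eigenvalues are known. The minimal polynomial is
  m_A(x) = Π_λ (x − λ)^{k_λ}
where k_λ is the size of the *largest* Jordan block for λ (equivalently, the smallest k with (A − λI)^k v = 0 for every generalised eigenvector v of λ).

  λ = 3: largest Jordan block has size 1, contributing (x − 3)
  λ = 5: largest Jordan block has size 2, contributing (x − 5)^2

So m_A(x) = (x - 5)^2*(x - 3) = x^3 - 13*x^2 + 55*x - 75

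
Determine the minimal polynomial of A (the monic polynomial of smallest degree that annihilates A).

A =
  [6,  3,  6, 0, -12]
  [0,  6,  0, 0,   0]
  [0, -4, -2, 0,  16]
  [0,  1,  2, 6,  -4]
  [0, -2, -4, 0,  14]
x^2 - 12*x + 36

The characteristic polynomial is χ_A(x) = (x - 6)^5, so the eigenvalues are known. The minimal polynomial is
  m_A(x) = Π_λ (x − λ)^{k_λ}
where k_λ is the size of the *largest* Jordan block for λ (equivalently, the smallest k with (A − λI)^k v = 0 for every generalised eigenvector v of λ).

  λ = 6: largest Jordan block has size 2, contributing (x − 6)^2

So m_A(x) = (x - 6)^2 = x^2 - 12*x + 36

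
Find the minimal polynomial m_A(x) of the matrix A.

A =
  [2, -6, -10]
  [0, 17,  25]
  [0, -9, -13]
x^2 - 4*x + 4

The characteristic polynomial is χ_A(x) = (x - 2)^3, so the eigenvalues are known. The minimal polynomial is
  m_A(x) = Π_λ (x − λ)^{k_λ}
where k_λ is the size of the *largest* Jordan block for λ (equivalently, the smallest k with (A − λI)^k v = 0 for every generalised eigenvector v of λ).

  λ = 2: largest Jordan block has size 2, contributing (x − 2)^2

So m_A(x) = (x - 2)^2 = x^2 - 4*x + 4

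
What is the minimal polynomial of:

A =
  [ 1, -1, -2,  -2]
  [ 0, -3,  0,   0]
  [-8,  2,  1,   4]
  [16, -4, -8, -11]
x^2 + 6*x + 9

The characteristic polynomial is χ_A(x) = (x + 3)^4, so the eigenvalues are known. The minimal polynomial is
  m_A(x) = Π_λ (x − λ)^{k_λ}
where k_λ is the size of the *largest* Jordan block for λ (equivalently, the smallest k with (A − λI)^k v = 0 for every generalised eigenvector v of λ).

  λ = -3: largest Jordan block has size 2, contributing (x + 3)^2

So m_A(x) = (x + 3)^2 = x^2 + 6*x + 9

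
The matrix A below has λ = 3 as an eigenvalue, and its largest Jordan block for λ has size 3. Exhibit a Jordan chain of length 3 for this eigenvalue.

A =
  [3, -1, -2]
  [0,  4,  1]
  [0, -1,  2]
A Jordan chain for λ = 3 of length 3:
v_1 = (1, 0, 0)ᵀ
v_2 = (-1, 1, -1)ᵀ
v_3 = (0, 1, 0)ᵀ

Let N = A − (3)·I. We want v_3 with N^3 v_3 = 0 but N^2 v_3 ≠ 0; then v_{j-1} := N · v_j for j = 3, …, 2.

Pick v_3 = (0, 1, 0)ᵀ.
Then v_2 = N · v_3 = (-1, 1, -1)ᵀ.
Then v_1 = N · v_2 = (1, 0, 0)ᵀ.

Sanity check: (A − (3)·I) v_1 = (0, 0, 0)ᵀ = 0. ✓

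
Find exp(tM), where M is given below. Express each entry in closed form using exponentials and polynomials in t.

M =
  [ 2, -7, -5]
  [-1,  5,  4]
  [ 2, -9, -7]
e^{tM} =
  [t^2/2 + 2*t + 1, -2*t^2 - 7*t, -3*t^2/2 - 5*t]
  [t^2/2 - t, -2*t^2 + 5*t + 1, -3*t^2/2 + 4*t]
  [-t^2/2 + 2*t, 2*t^2 - 9*t, 3*t^2/2 - 7*t + 1]

Strategy: write M = P · J · P⁻¹ where J is a Jordan canonical form, so e^{tM} = P · e^{tJ} · P⁻¹, and e^{tJ} can be computed block-by-block.

M has Jordan form
J =
  [0, 1, 0]
  [0, 0, 1]
  [0, 0, 0]
(up to reordering of blocks).

Per-block formulas:
  For a 3×3 Jordan block J_3(0): exp(t · J_3(0)) = e^(0t)·(I + t·N + (t^2/2)·N^2), where N is the 3×3 nilpotent shift.

After assembling e^{tJ} and conjugating by P, we get:

e^{tM} =
  [t^2/2 + 2*t + 1, -2*t^2 - 7*t, -3*t^2/2 - 5*t]
  [t^2/2 - t, -2*t^2 + 5*t + 1, -3*t^2/2 + 4*t]
  [-t^2/2 + 2*t, 2*t^2 - 9*t, 3*t^2/2 - 7*t + 1]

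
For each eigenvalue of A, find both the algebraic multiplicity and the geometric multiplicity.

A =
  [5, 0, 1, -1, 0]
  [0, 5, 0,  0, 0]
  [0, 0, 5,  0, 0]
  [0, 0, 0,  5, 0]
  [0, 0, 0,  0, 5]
λ = 5: alg = 5, geom = 4

Step 1 — factor the characteristic polynomial to read off the algebraic multiplicities:
  χ_A(x) = (x - 5)^5

Step 2 — compute geometric multiplicities via the rank-nullity identity g(λ) = n − rank(A − λI):
  rank(A − (5)·I) = 1, so dim ker(A − (5)·I) = n − 1 = 4

Summary:
  λ = 5: algebraic multiplicity = 5, geometric multiplicity = 4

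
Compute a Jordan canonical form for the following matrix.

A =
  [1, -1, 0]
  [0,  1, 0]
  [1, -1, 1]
J_3(1)

The characteristic polynomial is
  det(x·I − A) = x^3 - 3*x^2 + 3*x - 1 = (x - 1)^3

Eigenvalues and multiplicities (the geometric multiplicity of λ is n − rank(A − λI), which equals the number of Jordan blocks for λ):
  λ = 1: algebraic multiplicity = 3, geometric multiplicity = 1

Determining the block sizes for each eigenvalue:
  λ = 1: one block (gm = 1), so the single block has size am = 3 → block sizes [3]

Assembling the blocks gives a Jordan form
J =
  [1, 1, 0]
  [0, 1, 1]
  [0, 0, 1]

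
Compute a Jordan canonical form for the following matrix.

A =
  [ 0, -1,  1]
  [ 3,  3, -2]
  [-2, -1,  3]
J_3(2)

The characteristic polynomial is
  det(x·I − A) = x^3 - 6*x^2 + 12*x - 8 = (x - 2)^3

Eigenvalues and multiplicities (the geometric multiplicity of λ is n − rank(A − λI), which equals the number of Jordan blocks for λ):
  λ = 2: algebraic multiplicity = 3, geometric multiplicity = 1

Determining the block sizes for each eigenvalue:
  λ = 2: one block (gm = 1), so the single block has size am = 3 → block sizes [3]

Assembling the blocks gives a Jordan form
J =
  [2, 1, 0]
  [0, 2, 1]
  [0, 0, 2]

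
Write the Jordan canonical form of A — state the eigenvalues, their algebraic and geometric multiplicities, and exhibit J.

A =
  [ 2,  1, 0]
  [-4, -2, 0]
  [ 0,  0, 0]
J_2(0) ⊕ J_1(0)

The characteristic polynomial is
  det(x·I − A) = x^3

Eigenvalues and multiplicities (the geometric multiplicity of λ is n − rank(A − λI), which equals the number of Jordan blocks for λ):
  λ = 0: algebraic multiplicity = 3, geometric multiplicity = 2

Determining the block sizes for each eigenvalue:
  λ = 0: 2 blocks summing to 3 forces exactly one block of size 2 and the rest size 1 → block sizes [2, 1]

Assembling the blocks gives a Jordan form
J =
  [0, 1, 0]
  [0, 0, 0]
  [0, 0, 0]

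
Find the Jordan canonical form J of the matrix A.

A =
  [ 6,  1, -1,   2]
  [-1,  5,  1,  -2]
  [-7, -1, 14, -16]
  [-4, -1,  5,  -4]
J_3(5) ⊕ J_1(6)

The characteristic polynomial is
  det(x·I − A) = x^4 - 21*x^3 + 165*x^2 - 575*x + 750 = (x - 6)*(x - 5)^3

Eigenvalues and multiplicities (the geometric multiplicity of λ is n − rank(A − λI), which equals the number of Jordan blocks for λ):
  λ = 5: algebraic multiplicity = 3, geometric multiplicity = 1
  λ = 6: algebraic multiplicity = 1, geometric multiplicity = 1

Determining the block sizes for each eigenvalue:
  λ = 5: one block (gm = 1), so the single block has size am = 3 → block sizes [3]
  λ = 6: one block (gm = 1), so the single block has size am = 1 → block sizes [1]

Assembling the blocks gives a Jordan form
J =
  [5, 1, 0, 0]
  [0, 5, 1, 0]
  [0, 0, 5, 0]
  [0, 0, 0, 6]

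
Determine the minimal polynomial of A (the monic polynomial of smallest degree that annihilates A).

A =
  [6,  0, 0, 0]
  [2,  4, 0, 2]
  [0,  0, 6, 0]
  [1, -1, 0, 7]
x^2 - 11*x + 30

The characteristic polynomial is χ_A(x) = (x - 6)^3*(x - 5), so the eigenvalues are known. The minimal polynomial is
  m_A(x) = Π_λ (x − λ)^{k_λ}
where k_λ is the size of the *largest* Jordan block for λ (equivalently, the smallest k with (A − λI)^k v = 0 for every generalised eigenvector v of λ).

  λ = 5: largest Jordan block has size 1, contributing (x − 5)
  λ = 6: largest Jordan block has size 1, contributing (x − 6)

So m_A(x) = (x - 6)*(x - 5) = x^2 - 11*x + 30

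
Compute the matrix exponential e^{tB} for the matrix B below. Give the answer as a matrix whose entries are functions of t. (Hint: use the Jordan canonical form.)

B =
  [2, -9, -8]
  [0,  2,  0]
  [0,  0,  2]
e^{tB} =
  [exp(2*t), -9*t*exp(2*t), -8*t*exp(2*t)]
  [0, exp(2*t), 0]
  [0, 0, exp(2*t)]

Strategy: write B = P · J · P⁻¹ where J is a Jordan canonical form, so e^{tB} = P · e^{tJ} · P⁻¹, and e^{tJ} can be computed block-by-block.

B has Jordan form
J =
  [2, 1, 0]
  [0, 2, 0]
  [0, 0, 2]
(up to reordering of blocks).

Per-block formulas:
  For a 1×1 block at λ = 2: exp(t · [2]) = [e^(2t)].
  For a 2×2 Jordan block J_2(2): exp(t · J_2(2)) = e^(2t)·(I + t·N), where N is the 2×2 nilpotent shift.

After assembling e^{tJ} and conjugating by P, we get:

e^{tB} =
  [exp(2*t), -9*t*exp(2*t), -8*t*exp(2*t)]
  [0, exp(2*t), 0]
  [0, 0, exp(2*t)]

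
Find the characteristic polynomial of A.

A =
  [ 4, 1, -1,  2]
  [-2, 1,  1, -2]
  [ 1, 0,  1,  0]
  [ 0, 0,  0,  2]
x^4 - 8*x^3 + 24*x^2 - 32*x + 16

Expanding det(x·I − A) (e.g. by cofactor expansion or by noting that A is similar to its Jordan form J, which has the same characteristic polynomial as A) gives
  χ_A(x) = x^4 - 8*x^3 + 24*x^2 - 32*x + 16
which factors as (x - 2)^4. The eigenvalues (with algebraic multiplicities) are λ = 2 with multiplicity 4.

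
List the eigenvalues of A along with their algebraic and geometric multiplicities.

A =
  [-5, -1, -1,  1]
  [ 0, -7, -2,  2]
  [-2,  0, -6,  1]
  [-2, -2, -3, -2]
λ = -5: alg = 4, geom = 2

Step 1 — factor the characteristic polynomial to read off the algebraic multiplicities:
  χ_A(x) = (x + 5)^4

Step 2 — compute geometric multiplicities via the rank-nullity identity g(λ) = n − rank(A − λI):
  rank(A − (-5)·I) = 2, so dim ker(A − (-5)·I) = n − 2 = 2

Summary:
  λ = -5: algebraic multiplicity = 4, geometric multiplicity = 2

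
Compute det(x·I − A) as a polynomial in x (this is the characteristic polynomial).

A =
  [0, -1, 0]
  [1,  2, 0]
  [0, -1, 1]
x^3 - 3*x^2 + 3*x - 1

Expanding det(x·I − A) (e.g. by cofactor expansion or by noting that A is similar to its Jordan form J, which has the same characteristic polynomial as A) gives
  χ_A(x) = x^3 - 3*x^2 + 3*x - 1
which factors as (x - 1)^3. The eigenvalues (with algebraic multiplicities) are λ = 1 with multiplicity 3.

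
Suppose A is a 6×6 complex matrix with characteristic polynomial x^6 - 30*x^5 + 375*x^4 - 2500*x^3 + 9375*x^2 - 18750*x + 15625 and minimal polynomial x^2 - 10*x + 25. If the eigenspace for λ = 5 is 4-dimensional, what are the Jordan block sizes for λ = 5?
Block sizes for λ = 5: [2, 2, 1, 1]

Step 1 — from the characteristic polynomial, algebraic multiplicity of λ = 5 is 6. From dim ker(A − (5)·I) = 4, there are exactly 4 Jordan blocks for λ = 5.
Step 2 — from the minimal polynomial, the factor (x − 5)^2 tells us the largest block for λ = 5 has size 2.
Step 3 — with total size 6, 4 blocks, and largest block 2, the block sizes (in nonincreasing order) are [2, 2, 1, 1].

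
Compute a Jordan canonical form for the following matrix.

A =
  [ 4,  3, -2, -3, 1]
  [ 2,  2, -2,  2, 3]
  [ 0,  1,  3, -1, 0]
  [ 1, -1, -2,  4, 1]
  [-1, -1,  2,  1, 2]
J_3(3) ⊕ J_2(3)

The characteristic polynomial is
  det(x·I − A) = x^5 - 15*x^4 + 90*x^3 - 270*x^2 + 405*x - 243 = (x - 3)^5

Eigenvalues and multiplicities (the geometric multiplicity of λ is n − rank(A − λI), which equals the number of Jordan blocks for λ):
  λ = 3: algebraic multiplicity = 5, geometric multiplicity = 2

Determining the block sizes for each eigenvalue:
  λ = 3: with am = 5 and gm = 2, the partition is not yet determined (e.g. several partitions of 5 into 2 parts exist). Let N = A − (3)·I. Computing rank(N^1) = 3, rank(N^2) = 1, rank(N^3) = 0; the number of blocks of size ≥ j is rank(N^{j−1}) − rank(N^j), giving [2, 2, 1]. So we have 1 block(s) of size 3, 1 block(s) of size 2 → block sizes [3, 2]

Assembling the blocks gives a Jordan form
J =
  [3, 1, 0, 0, 0]
  [0, 3, 1, 0, 0]
  [0, 0, 3, 0, 0]
  [0, 0, 0, 3, 1]
  [0, 0, 0, 0, 3]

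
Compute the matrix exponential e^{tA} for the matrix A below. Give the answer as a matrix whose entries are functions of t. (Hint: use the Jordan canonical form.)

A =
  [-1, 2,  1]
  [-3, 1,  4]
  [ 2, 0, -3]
e^{tA} =
  [-2*t^2*exp(-t) + exp(-t), 2*t^2*exp(-t) + 2*t*exp(-t), 3*t^2*exp(-t) + t*exp(-t)]
  [t^2*exp(-t) - 3*t*exp(-t), -t^2*exp(-t) + 2*t*exp(-t) + exp(-t), -3*t^2*exp(-t)/2 + 4*t*exp(-t)]
  [-2*t^2*exp(-t) + 2*t*exp(-t), 2*t^2*exp(-t), 3*t^2*exp(-t) - 2*t*exp(-t) + exp(-t)]

Strategy: write A = P · J · P⁻¹ where J is a Jordan canonical form, so e^{tA} = P · e^{tJ} · P⁻¹, and e^{tJ} can be computed block-by-block.

A has Jordan form
J =
  [-1,  1,  0]
  [ 0, -1,  1]
  [ 0,  0, -1]
(up to reordering of blocks).

Per-block formulas:
  For a 3×3 Jordan block J_3(-1): exp(t · J_3(-1)) = e^(-1t)·(I + t·N + (t^2/2)·N^2), where N is the 3×3 nilpotent shift.

After assembling e^{tJ} and conjugating by P, we get:

e^{tA} =
  [-2*t^2*exp(-t) + exp(-t), 2*t^2*exp(-t) + 2*t*exp(-t), 3*t^2*exp(-t) + t*exp(-t)]
  [t^2*exp(-t) - 3*t*exp(-t), -t^2*exp(-t) + 2*t*exp(-t) + exp(-t), -3*t^2*exp(-t)/2 + 4*t*exp(-t)]
  [-2*t^2*exp(-t) + 2*t*exp(-t), 2*t^2*exp(-t), 3*t^2*exp(-t) - 2*t*exp(-t) + exp(-t)]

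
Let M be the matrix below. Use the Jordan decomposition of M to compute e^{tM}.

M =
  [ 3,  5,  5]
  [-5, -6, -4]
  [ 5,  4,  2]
e^{tM} =
  [exp(3*t), exp(3*t) - exp(-2*t), exp(3*t) - exp(-2*t)]
  [-exp(3*t) + exp(-2*t), t*exp(-2*t) - exp(3*t) + 2*exp(-2*t), t*exp(-2*t) - exp(3*t) + exp(-2*t)]
  [exp(3*t) - exp(-2*t), -t*exp(-2*t) + exp(3*t) - exp(-2*t), -t*exp(-2*t) + exp(3*t)]

Strategy: write M = P · J · P⁻¹ where J is a Jordan canonical form, so e^{tM} = P · e^{tJ} · P⁻¹, and e^{tJ} can be computed block-by-block.

M has Jordan form
J =
  [-2,  1, 0]
  [ 0, -2, 0]
  [ 0,  0, 3]
(up to reordering of blocks).

Per-block formulas:
  For a 1×1 block at λ = 3: exp(t · [3]) = [e^(3t)].
  For a 2×2 Jordan block J_2(-2): exp(t · J_2(-2)) = e^(-2t)·(I + t·N), where N is the 2×2 nilpotent shift.

After assembling e^{tJ} and conjugating by P, we get:

e^{tM} =
  [exp(3*t), exp(3*t) - exp(-2*t), exp(3*t) - exp(-2*t)]
  [-exp(3*t) + exp(-2*t), t*exp(-2*t) - exp(3*t) + 2*exp(-2*t), t*exp(-2*t) - exp(3*t) + exp(-2*t)]
  [exp(3*t) - exp(-2*t), -t*exp(-2*t) + exp(3*t) - exp(-2*t), -t*exp(-2*t) + exp(3*t)]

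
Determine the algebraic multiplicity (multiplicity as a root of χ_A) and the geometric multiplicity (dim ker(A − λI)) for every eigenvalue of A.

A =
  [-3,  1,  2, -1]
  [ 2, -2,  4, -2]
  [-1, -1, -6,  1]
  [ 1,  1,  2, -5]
λ = -4: alg = 4, geom = 3

Step 1 — factor the characteristic polynomial to read off the algebraic multiplicities:
  χ_A(x) = (x + 4)^4

Step 2 — compute geometric multiplicities via the rank-nullity identity g(λ) = n − rank(A − λI):
  rank(A − (-4)·I) = 1, so dim ker(A − (-4)·I) = n − 1 = 3

Summary:
  λ = -4: algebraic multiplicity = 4, geometric multiplicity = 3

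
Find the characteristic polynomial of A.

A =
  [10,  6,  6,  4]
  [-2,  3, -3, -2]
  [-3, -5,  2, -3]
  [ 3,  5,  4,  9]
x^4 - 24*x^3 + 216*x^2 - 864*x + 1296

Expanding det(x·I − A) (e.g. by cofactor expansion or by noting that A is similar to its Jordan form J, which has the same characteristic polynomial as A) gives
  χ_A(x) = x^4 - 24*x^3 + 216*x^2 - 864*x + 1296
which factors as (x - 6)^4. The eigenvalues (with algebraic multiplicities) are λ = 6 with multiplicity 4.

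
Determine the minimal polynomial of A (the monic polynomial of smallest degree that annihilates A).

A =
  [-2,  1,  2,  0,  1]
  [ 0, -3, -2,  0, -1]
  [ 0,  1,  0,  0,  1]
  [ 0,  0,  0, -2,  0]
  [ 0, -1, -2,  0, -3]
x^2 + 4*x + 4

The characteristic polynomial is χ_A(x) = (x + 2)^5, so the eigenvalues are known. The minimal polynomial is
  m_A(x) = Π_λ (x − λ)^{k_λ}
where k_λ is the size of the *largest* Jordan block for λ (equivalently, the smallest k with (A − λI)^k v = 0 for every generalised eigenvector v of λ).

  λ = -2: largest Jordan block has size 2, contributing (x + 2)^2

So m_A(x) = (x + 2)^2 = x^2 + 4*x + 4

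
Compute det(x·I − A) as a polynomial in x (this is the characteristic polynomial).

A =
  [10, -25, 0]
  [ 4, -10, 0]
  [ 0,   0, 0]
x^3

Expanding det(x·I − A) (e.g. by cofactor expansion or by noting that A is similar to its Jordan form J, which has the same characteristic polynomial as A) gives
  χ_A(x) = x^3
which factors as x^3. The eigenvalues (with algebraic multiplicities) are λ = 0 with multiplicity 3.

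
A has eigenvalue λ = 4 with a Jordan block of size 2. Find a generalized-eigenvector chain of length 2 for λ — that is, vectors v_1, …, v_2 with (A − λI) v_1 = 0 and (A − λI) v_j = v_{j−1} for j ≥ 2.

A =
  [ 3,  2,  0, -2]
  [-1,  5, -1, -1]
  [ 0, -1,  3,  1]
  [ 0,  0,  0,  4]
A Jordan chain for λ = 4 of length 2:
v_1 = (2, 1, -1, 0)ᵀ
v_2 = (0, 1, 0, 0)ᵀ

Let N = A − (4)·I. We want v_2 with N^2 v_2 = 0 but N^1 v_2 ≠ 0; then v_{j-1} := N · v_j for j = 2, …, 2.

Pick v_2 = (0, 1, 0, 0)ᵀ.
Then v_1 = N · v_2 = (2, 1, -1, 0)ᵀ.

Sanity check: (A − (4)·I) v_1 = (0, 0, 0, 0)ᵀ = 0. ✓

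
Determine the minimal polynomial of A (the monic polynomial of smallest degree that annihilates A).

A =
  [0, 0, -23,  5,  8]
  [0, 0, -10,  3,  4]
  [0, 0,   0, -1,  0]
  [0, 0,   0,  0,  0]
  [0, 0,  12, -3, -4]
x^4 + 4*x^3

The characteristic polynomial is χ_A(x) = x^4*(x + 4), so the eigenvalues are known. The minimal polynomial is
  m_A(x) = Π_λ (x − λ)^{k_λ}
where k_λ is the size of the *largest* Jordan block for λ (equivalently, the smallest k with (A − λI)^k v = 0 for every generalised eigenvector v of λ).

  λ = -4: largest Jordan block has size 1, contributing (x + 4)
  λ = 0: largest Jordan block has size 3, contributing (x − 0)^3

So m_A(x) = x^3*(x + 4) = x^4 + 4*x^3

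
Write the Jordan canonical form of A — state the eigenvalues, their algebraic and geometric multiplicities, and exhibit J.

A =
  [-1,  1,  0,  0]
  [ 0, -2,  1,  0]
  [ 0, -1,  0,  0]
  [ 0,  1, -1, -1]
J_3(-1) ⊕ J_1(-1)

The characteristic polynomial is
  det(x·I − A) = x^4 + 4*x^3 + 6*x^2 + 4*x + 1 = (x + 1)^4

Eigenvalues and multiplicities (the geometric multiplicity of λ is n − rank(A − λI), which equals the number of Jordan blocks for λ):
  λ = -1: algebraic multiplicity = 4, geometric multiplicity = 2

Determining the block sizes for each eigenvalue:
  λ = -1: with am = 4 and gm = 2, the partition is not yet determined (e.g. several partitions of 4 into 2 parts exist). Let N = A − (-1)·I. Computing rank(N^1) = 2, rank(N^2) = 1, rank(N^3) = 0; the number of blocks of size ≥ j is rank(N^{j−1}) − rank(N^j), giving [2, 1, 1]. So we have 1 block(s) of size 3, 1 block(s) of size 1 → block sizes [3, 1]

Assembling the blocks gives a Jordan form
J =
  [-1,  1,  0,  0]
  [ 0, -1,  1,  0]
  [ 0,  0, -1,  0]
  [ 0,  0,  0, -1]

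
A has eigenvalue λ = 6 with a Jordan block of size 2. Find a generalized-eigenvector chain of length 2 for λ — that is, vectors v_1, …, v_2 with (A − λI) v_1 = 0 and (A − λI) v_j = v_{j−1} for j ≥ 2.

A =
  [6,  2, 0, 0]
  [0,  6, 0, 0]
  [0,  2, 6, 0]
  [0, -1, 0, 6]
A Jordan chain for λ = 6 of length 2:
v_1 = (2, 0, 2, -1)ᵀ
v_2 = (0, 1, 0, 0)ᵀ

Let N = A − (6)·I. We want v_2 with N^2 v_2 = 0 but N^1 v_2 ≠ 0; then v_{j-1} := N · v_j for j = 2, …, 2.

Pick v_2 = (0, 1, 0, 0)ᵀ.
Then v_1 = N · v_2 = (2, 0, 2, -1)ᵀ.

Sanity check: (A − (6)·I) v_1 = (0, 0, 0, 0)ᵀ = 0. ✓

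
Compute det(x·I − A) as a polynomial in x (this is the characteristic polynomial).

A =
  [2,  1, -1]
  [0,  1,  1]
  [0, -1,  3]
x^3 - 6*x^2 + 12*x - 8

Expanding det(x·I − A) (e.g. by cofactor expansion or by noting that A is similar to its Jordan form J, which has the same characteristic polynomial as A) gives
  χ_A(x) = x^3 - 6*x^2 + 12*x - 8
which factors as (x - 2)^3. The eigenvalues (with algebraic multiplicities) are λ = 2 with multiplicity 3.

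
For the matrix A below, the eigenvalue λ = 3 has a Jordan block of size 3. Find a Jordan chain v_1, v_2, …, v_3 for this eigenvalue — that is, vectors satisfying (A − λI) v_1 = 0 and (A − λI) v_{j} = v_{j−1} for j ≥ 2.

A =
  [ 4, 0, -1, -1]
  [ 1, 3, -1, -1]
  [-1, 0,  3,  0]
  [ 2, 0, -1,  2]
A Jordan chain for λ = 3 of length 3:
v_1 = (0, 0, -1, 1)ᵀ
v_2 = (1, 1, -1, 2)ᵀ
v_3 = (1, 0, 0, 0)ᵀ

Let N = A − (3)·I. We want v_3 with N^3 v_3 = 0 but N^2 v_3 ≠ 0; then v_{j-1} := N · v_j for j = 3, …, 2.

Pick v_3 = (1, 0, 0, 0)ᵀ.
Then v_2 = N · v_3 = (1, 1, -1, 2)ᵀ.
Then v_1 = N · v_2 = (0, 0, -1, 1)ᵀ.

Sanity check: (A − (3)·I) v_1 = (0, 0, 0, 0)ᵀ = 0. ✓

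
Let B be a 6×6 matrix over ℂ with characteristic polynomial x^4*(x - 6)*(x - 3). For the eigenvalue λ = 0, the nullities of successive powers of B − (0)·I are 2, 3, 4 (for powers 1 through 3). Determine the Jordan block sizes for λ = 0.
Block sizes for λ = 0: [3, 1]

From the dimensions of kernels of powers, the number of Jordan blocks of size at least j is d_j − d_{j−1} where d_j = dim ker(N^j) (with d_0 = 0). Computing the differences gives [2, 1, 1].
The number of blocks of size exactly k is (#blocks of size ≥ k) − (#blocks of size ≥ k + 1), so the partition is: 1 block(s) of size 1, 1 block(s) of size 3.
In nonincreasing order the block sizes are [3, 1].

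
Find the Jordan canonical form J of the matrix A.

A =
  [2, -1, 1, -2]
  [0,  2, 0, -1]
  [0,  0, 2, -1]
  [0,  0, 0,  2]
J_2(2) ⊕ J_2(2)

The characteristic polynomial is
  det(x·I − A) = x^4 - 8*x^3 + 24*x^2 - 32*x + 16 = (x - 2)^4

Eigenvalues and multiplicities (the geometric multiplicity of λ is n − rank(A − λI), which equals the number of Jordan blocks for λ):
  λ = 2: algebraic multiplicity = 4, geometric multiplicity = 2

Determining the block sizes for each eigenvalue:
  λ = 2: with am = 4 and gm = 2, the partition is not yet determined (e.g. several partitions of 4 into 2 parts exist). Let N = A − (2)·I. Computing rank(N^1) = 2, rank(N^2) = 0; the number of blocks of size ≥ j is rank(N^{j−1}) − rank(N^j), giving [2, 2]. So we have 2 block(s) of size 2 → block sizes [2, 2]

Assembling the blocks gives a Jordan form
J =
  [2, 1, 0, 0]
  [0, 2, 0, 0]
  [0, 0, 2, 1]
  [0, 0, 0, 2]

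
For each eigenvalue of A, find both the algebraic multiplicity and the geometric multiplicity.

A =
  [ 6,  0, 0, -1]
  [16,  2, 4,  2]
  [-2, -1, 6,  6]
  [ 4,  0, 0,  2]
λ = 4: alg = 4, geom = 2

Step 1 — factor the characteristic polynomial to read off the algebraic multiplicities:
  χ_A(x) = (x - 4)^4

Step 2 — compute geometric multiplicities via the rank-nullity identity g(λ) = n − rank(A − λI):
  rank(A − (4)·I) = 2, so dim ker(A − (4)·I) = n − 2 = 2

Summary:
  λ = 4: algebraic multiplicity = 4, geometric multiplicity = 2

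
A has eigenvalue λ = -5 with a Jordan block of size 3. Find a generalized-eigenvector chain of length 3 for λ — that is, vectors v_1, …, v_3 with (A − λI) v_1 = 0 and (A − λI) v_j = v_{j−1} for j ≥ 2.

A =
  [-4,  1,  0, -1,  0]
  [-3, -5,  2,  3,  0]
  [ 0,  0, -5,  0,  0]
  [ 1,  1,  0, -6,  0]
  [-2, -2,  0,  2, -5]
A Jordan chain for λ = -5 of length 3:
v_1 = (-3, 0, 0, -3, 6)ᵀ
v_2 = (1, -3, 0, 1, -2)ᵀ
v_3 = (1, 0, 0, 0, 0)ᵀ

Let N = A − (-5)·I. We want v_3 with N^3 v_3 = 0 but N^2 v_3 ≠ 0; then v_{j-1} := N · v_j for j = 3, …, 2.

Pick v_3 = (1, 0, 0, 0, 0)ᵀ.
Then v_2 = N · v_3 = (1, -3, 0, 1, -2)ᵀ.
Then v_1 = N · v_2 = (-3, 0, 0, -3, 6)ᵀ.

Sanity check: (A − (-5)·I) v_1 = (0, 0, 0, 0, 0)ᵀ = 0. ✓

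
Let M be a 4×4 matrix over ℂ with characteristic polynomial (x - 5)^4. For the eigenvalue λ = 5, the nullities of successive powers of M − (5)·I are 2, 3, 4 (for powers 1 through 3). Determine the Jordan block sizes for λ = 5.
Block sizes for λ = 5: [3, 1]

From the dimensions of kernels of powers, the number of Jordan blocks of size at least j is d_j − d_{j−1} where d_j = dim ker(N^j) (with d_0 = 0). Computing the differences gives [2, 1, 1].
The number of blocks of size exactly k is (#blocks of size ≥ k) − (#blocks of size ≥ k + 1), so the partition is: 1 block(s) of size 1, 1 block(s) of size 3.
In nonincreasing order the block sizes are [3, 1].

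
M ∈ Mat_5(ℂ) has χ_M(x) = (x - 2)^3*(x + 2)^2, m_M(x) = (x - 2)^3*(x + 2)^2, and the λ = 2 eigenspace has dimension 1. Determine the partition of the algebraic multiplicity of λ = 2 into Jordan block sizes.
Block sizes for λ = 2: [3]

Step 1 — from the characteristic polynomial, algebraic multiplicity of λ = 2 is 3. From dim ker(M − (2)·I) = 1, there are exactly 1 Jordan blocks for λ = 2.
Step 2 — from the minimal polynomial, the factor (x − 2)^3 tells us the largest block for λ = 2 has size 3.
Step 3 — with total size 3, 1 blocks, and largest block 3, the block sizes (in nonincreasing order) are [3].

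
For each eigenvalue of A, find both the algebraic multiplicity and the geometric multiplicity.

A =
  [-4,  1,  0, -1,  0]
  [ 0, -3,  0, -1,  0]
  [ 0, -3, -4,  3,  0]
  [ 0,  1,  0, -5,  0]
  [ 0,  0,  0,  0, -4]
λ = -4: alg = 5, geom = 4

Step 1 — factor the characteristic polynomial to read off the algebraic multiplicities:
  χ_A(x) = (x + 4)^5

Step 2 — compute geometric multiplicities via the rank-nullity identity g(λ) = n − rank(A − λI):
  rank(A − (-4)·I) = 1, so dim ker(A − (-4)·I) = n − 1 = 4

Summary:
  λ = -4: algebraic multiplicity = 5, geometric multiplicity = 4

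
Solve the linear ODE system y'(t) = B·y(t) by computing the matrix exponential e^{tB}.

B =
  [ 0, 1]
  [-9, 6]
e^{tB} =
  [-3*t*exp(3*t) + exp(3*t), t*exp(3*t)]
  [-9*t*exp(3*t), 3*t*exp(3*t) + exp(3*t)]

Strategy: write B = P · J · P⁻¹ where J is a Jordan canonical form, so e^{tB} = P · e^{tJ} · P⁻¹, and e^{tJ} can be computed block-by-block.

B has Jordan form
J =
  [3, 1]
  [0, 3]
(up to reordering of blocks).

Per-block formulas:
  For a 2×2 Jordan block J_2(3): exp(t · J_2(3)) = e^(3t)·(I + t·N), where N is the 2×2 nilpotent shift.

After assembling e^{tJ} and conjugating by P, we get:

e^{tB} =
  [-3*t*exp(3*t) + exp(3*t), t*exp(3*t)]
  [-9*t*exp(3*t), 3*t*exp(3*t) + exp(3*t)]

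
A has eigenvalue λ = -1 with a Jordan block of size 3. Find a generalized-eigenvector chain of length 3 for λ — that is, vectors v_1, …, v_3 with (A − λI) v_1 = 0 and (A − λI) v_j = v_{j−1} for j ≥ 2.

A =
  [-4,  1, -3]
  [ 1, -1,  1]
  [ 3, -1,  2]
A Jordan chain for λ = -1 of length 3:
v_1 = (1, 0, -1)ᵀ
v_2 = (-3, 1, 3)ᵀ
v_3 = (1, 0, 0)ᵀ

Let N = A − (-1)·I. We want v_3 with N^3 v_3 = 0 but N^2 v_3 ≠ 0; then v_{j-1} := N · v_j for j = 3, …, 2.

Pick v_3 = (1, 0, 0)ᵀ.
Then v_2 = N · v_3 = (-3, 1, 3)ᵀ.
Then v_1 = N · v_2 = (1, 0, -1)ᵀ.

Sanity check: (A − (-1)·I) v_1 = (0, 0, 0)ᵀ = 0. ✓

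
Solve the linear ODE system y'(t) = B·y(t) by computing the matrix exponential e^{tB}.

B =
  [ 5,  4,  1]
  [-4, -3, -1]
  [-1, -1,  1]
e^{tB} =
  [-t^2*exp(t)/2 + 4*t*exp(t) + exp(t), -t^2*exp(t)/2 + 4*t*exp(t), t*exp(t)]
  [t^2*exp(t)/2 - 4*t*exp(t), t^2*exp(t)/2 - 4*t*exp(t) + exp(t), -t*exp(t)]
  [-t*exp(t), -t*exp(t), exp(t)]

Strategy: write B = P · J · P⁻¹ where J is a Jordan canonical form, so e^{tB} = P · e^{tJ} · P⁻¹, and e^{tJ} can be computed block-by-block.

B has Jordan form
J =
  [1, 1, 0]
  [0, 1, 1]
  [0, 0, 1]
(up to reordering of blocks).

Per-block formulas:
  For a 3×3 Jordan block J_3(1): exp(t · J_3(1)) = e^(1t)·(I + t·N + (t^2/2)·N^2), where N is the 3×3 nilpotent shift.

After assembling e^{tJ} and conjugating by P, we get:

e^{tB} =
  [-t^2*exp(t)/2 + 4*t*exp(t) + exp(t), -t^2*exp(t)/2 + 4*t*exp(t), t*exp(t)]
  [t^2*exp(t)/2 - 4*t*exp(t), t^2*exp(t)/2 - 4*t*exp(t) + exp(t), -t*exp(t)]
  [-t*exp(t), -t*exp(t), exp(t)]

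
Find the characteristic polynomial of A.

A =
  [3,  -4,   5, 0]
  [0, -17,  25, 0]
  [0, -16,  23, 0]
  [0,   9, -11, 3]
x^4 - 12*x^3 + 54*x^2 - 108*x + 81

Expanding det(x·I − A) (e.g. by cofactor expansion or by noting that A is similar to its Jordan form J, which has the same characteristic polynomial as A) gives
  χ_A(x) = x^4 - 12*x^3 + 54*x^2 - 108*x + 81
which factors as (x - 3)^4. The eigenvalues (with algebraic multiplicities) are λ = 3 with multiplicity 4.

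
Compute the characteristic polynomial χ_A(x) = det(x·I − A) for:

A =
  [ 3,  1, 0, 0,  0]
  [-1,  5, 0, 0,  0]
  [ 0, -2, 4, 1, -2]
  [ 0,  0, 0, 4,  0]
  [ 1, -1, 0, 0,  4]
x^5 - 20*x^4 + 160*x^3 - 640*x^2 + 1280*x - 1024

Expanding det(x·I − A) (e.g. by cofactor expansion or by noting that A is similar to its Jordan form J, which has the same characteristic polynomial as A) gives
  χ_A(x) = x^5 - 20*x^4 + 160*x^3 - 640*x^2 + 1280*x - 1024
which factors as (x - 4)^5. The eigenvalues (with algebraic multiplicities) are λ = 4 with multiplicity 5.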